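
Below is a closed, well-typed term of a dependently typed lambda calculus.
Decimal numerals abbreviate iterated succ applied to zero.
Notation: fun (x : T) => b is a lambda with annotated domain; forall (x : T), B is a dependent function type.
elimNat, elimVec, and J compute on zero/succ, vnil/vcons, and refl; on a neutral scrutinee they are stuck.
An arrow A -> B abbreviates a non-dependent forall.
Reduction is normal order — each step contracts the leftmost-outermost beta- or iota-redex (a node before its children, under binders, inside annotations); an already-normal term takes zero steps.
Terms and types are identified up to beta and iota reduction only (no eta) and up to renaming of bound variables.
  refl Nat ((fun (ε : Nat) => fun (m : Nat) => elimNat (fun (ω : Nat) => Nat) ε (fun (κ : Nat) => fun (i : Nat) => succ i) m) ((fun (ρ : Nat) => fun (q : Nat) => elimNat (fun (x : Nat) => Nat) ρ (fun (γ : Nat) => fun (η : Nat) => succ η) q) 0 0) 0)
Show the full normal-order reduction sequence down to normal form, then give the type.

reduction (normal order):
  refl Nat ((fun (ε : Nat) => fun (m : Nat) => elimNat (fun (ω : Nat) => Nat) ε (fun (κ : Nat) => fun (i : Nat) => succ i) m) ((fun (ρ : Nat) => fun (q : Nat) => elimNat (fun (x : Nat) => Nat) ρ (fun (γ : Nat) => fun (η : Nat) => succ η) q) 0 0) 0)
  ~> refl Nat ((fun (ε : Nat) => elimNat (fun (m : Nat) => Nat) ((fun (ω : Nat) => fun (κ : Nat) => elimNat (fun (i : Nat) => Nat) ω (fun (ρ : Nat) => fun (q : Nat) => succ q) κ) 0 0) (fun (x : Nat) => fun (γ : Nat) => succ γ) ε) 0)
  ~> refl Nat (elimNat (fun (ε : Nat) => Nat) ((fun (m : Nat) => fun (ω : Nat) => elimNat (fun (κ : Nat) => Nat) m (fun (i : Nat) => fun (ρ : Nat) => succ ρ) ω) 0 0) (fun (q : Nat) => fun (x : Nat) => succ x) 0)
  ~> refl Nat ((fun (ε : Nat) => fun (m : Nat) => elimNat (fun (ω : Nat) => Nat) ε (fun (κ : Nat) => fun (i : Nat) => succ i) m) 0 0)
  ~> refl Nat ((fun (ε : Nat) => elimNat (fun (m : Nat) => Nat) 0 (fun (ω : Nat) => fun (κ : Nat) => succ κ) ε) 0)
  ~> refl Nat (elimNat (fun (ε : Nat) => Nat) 0 (fun (m : Nat) => fun (ω : Nat) => succ ω) 0)
  ~> refl Nat 0
the term's type:
  Eq Nat 0 0


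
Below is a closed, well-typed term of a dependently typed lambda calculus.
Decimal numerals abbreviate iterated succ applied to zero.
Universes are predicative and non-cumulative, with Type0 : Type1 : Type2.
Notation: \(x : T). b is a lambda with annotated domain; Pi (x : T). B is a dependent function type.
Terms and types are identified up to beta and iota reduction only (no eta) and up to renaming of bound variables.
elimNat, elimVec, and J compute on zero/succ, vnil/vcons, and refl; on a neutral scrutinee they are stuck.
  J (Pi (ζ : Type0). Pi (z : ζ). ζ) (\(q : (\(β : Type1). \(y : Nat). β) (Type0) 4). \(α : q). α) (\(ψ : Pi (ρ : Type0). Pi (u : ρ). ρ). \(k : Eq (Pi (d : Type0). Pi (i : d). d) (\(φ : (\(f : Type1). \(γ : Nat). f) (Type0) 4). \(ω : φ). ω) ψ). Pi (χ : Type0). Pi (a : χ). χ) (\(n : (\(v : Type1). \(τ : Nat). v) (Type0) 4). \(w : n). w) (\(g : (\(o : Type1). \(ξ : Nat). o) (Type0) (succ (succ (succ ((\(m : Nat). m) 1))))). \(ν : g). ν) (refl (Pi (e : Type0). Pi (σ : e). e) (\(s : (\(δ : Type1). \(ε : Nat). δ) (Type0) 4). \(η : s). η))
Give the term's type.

the term's type:
  Pi (ζ : Type0). Pi (z : ζ). ζ


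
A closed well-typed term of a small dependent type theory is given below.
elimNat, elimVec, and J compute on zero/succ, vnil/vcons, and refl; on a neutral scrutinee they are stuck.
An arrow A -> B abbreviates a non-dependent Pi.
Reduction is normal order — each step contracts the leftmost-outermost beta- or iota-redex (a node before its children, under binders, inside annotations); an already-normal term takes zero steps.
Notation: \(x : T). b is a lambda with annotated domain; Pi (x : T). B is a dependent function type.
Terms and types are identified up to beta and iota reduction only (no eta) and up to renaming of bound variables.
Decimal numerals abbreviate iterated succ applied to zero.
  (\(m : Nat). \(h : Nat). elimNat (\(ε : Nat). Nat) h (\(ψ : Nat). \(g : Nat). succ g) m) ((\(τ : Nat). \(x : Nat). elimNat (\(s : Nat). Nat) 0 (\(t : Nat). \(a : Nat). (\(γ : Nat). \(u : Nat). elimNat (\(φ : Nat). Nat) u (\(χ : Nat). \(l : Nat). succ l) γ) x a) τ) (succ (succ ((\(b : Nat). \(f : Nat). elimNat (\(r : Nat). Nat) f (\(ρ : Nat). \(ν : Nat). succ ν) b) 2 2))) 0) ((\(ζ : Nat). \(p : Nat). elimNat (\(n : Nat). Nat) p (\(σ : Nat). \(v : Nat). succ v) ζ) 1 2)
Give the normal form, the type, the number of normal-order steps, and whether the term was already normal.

reduced normal form:
  3
the term's type:
  Nat
normal-order step count: 48
term was already normal: no
first contracted redex: a beta-redex


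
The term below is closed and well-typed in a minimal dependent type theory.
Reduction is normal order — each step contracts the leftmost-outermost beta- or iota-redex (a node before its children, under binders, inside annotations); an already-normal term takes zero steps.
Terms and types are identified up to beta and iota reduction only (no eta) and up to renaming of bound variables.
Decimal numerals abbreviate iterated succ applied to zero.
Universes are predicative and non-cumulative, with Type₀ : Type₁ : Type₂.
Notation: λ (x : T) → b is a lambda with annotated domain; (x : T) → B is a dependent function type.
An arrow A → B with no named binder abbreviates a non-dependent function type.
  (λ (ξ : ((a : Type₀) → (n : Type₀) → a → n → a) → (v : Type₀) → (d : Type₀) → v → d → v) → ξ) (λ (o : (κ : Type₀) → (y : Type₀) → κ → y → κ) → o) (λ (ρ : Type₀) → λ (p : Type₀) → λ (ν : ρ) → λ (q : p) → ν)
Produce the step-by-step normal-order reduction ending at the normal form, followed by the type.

reduction (normal order):
  (λ (ξ : ((a : Type₀) → (n : Type₀) → a → n → a) → (v : Type₀) → (d : Type₀) → v → d → v) → ξ) (λ (o : (κ : Type₀) → (y : Type₀) → κ → y → κ) → o) (λ (ρ : Type₀) → λ (p : Type₀) → λ (ν : ρ) → λ (q : p) → ν)
  ~> (λ (ξ : (a : Type₀) → (n : Type₀) → a → n → a) → ξ) (λ (v : Type₀) → λ (d : Type₀) → λ (o : v) → λ (κ : d) → o)
  ~> λ (ξ : Type₀) → λ (a : Type₀) → λ (n : ξ) → λ (v : a) → n
type:
  (ξ : Type₀) → (a : Type₀) → ξ → a → ξ


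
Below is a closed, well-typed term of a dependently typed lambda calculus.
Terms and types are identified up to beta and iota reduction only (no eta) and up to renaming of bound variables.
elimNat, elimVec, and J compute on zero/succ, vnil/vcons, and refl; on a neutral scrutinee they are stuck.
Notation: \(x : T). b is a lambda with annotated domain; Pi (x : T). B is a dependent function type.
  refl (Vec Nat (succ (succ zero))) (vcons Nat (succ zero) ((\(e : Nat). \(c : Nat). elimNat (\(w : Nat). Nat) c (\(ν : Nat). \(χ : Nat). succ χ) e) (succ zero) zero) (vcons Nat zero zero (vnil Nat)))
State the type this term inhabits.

inferred type:
  Eq (Vec Nat (succ (succ zero))) (vcons Nat (succ zero) (succ zero) (vcons Nat zero zero (vnil Nat))) (vcons Nat (succ zero) (succ zero) (vcons Nat zero zero (vnil Nat)))


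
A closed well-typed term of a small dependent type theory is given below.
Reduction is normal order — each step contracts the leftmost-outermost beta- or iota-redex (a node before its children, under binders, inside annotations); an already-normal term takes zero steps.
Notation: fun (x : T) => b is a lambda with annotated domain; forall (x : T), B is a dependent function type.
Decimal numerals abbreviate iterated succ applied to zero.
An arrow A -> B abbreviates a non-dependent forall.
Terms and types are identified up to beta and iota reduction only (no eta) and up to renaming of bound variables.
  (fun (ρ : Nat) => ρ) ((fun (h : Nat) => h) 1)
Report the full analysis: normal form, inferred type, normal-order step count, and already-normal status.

resulting normal form:
  1
inferred type:
  Nat
normal-order step count: 2
already normal: no
first contracted redex: a beta-redex


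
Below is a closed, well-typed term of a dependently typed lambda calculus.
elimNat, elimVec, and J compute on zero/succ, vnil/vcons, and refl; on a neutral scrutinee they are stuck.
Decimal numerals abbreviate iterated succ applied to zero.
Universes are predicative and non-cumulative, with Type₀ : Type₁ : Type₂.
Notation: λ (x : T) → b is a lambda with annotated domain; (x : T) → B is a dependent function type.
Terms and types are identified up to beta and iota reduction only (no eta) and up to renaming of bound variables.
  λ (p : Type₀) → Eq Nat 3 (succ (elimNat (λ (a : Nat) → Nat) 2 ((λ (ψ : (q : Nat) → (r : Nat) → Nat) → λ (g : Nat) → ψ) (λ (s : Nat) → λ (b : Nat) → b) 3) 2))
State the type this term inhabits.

the term's type:
  (p : Type₀) → Type₀


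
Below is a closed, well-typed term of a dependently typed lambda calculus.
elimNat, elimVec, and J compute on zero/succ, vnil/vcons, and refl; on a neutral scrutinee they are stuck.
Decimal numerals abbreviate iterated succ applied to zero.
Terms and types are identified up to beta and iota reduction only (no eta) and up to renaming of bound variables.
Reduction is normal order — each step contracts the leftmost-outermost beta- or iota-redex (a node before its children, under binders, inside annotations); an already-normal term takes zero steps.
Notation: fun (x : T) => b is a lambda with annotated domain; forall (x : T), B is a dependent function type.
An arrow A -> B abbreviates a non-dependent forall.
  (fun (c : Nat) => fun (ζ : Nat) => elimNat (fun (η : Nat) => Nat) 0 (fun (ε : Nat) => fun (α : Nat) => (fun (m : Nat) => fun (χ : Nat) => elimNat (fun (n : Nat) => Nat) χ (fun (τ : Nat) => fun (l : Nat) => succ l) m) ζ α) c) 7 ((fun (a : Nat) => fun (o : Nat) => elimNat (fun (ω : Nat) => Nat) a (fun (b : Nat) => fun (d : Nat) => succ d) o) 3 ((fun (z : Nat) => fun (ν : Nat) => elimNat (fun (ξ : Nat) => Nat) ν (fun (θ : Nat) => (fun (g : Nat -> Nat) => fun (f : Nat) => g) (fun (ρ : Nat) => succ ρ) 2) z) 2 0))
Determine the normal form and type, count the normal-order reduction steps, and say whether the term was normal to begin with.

resulting normal form:
  35
type:
  Nat
reduction steps (normal order): 304
already normal: no
first redex: a beta-redex


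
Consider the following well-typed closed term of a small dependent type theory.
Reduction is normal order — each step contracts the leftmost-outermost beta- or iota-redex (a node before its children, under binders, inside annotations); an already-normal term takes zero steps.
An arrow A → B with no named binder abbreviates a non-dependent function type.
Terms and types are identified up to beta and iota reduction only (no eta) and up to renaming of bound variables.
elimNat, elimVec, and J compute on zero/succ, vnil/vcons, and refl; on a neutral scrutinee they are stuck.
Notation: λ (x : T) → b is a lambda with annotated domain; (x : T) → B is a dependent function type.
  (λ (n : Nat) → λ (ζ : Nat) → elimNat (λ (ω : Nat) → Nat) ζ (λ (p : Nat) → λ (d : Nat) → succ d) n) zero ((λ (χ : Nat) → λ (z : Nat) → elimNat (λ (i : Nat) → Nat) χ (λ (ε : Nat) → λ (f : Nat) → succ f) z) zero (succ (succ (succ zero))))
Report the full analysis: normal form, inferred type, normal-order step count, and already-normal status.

resulting normal form:
  succ (succ (succ zero))
inferred type:
  Nat
normal-order step count: 15
started in normal form: no
first redex: a beta-redex


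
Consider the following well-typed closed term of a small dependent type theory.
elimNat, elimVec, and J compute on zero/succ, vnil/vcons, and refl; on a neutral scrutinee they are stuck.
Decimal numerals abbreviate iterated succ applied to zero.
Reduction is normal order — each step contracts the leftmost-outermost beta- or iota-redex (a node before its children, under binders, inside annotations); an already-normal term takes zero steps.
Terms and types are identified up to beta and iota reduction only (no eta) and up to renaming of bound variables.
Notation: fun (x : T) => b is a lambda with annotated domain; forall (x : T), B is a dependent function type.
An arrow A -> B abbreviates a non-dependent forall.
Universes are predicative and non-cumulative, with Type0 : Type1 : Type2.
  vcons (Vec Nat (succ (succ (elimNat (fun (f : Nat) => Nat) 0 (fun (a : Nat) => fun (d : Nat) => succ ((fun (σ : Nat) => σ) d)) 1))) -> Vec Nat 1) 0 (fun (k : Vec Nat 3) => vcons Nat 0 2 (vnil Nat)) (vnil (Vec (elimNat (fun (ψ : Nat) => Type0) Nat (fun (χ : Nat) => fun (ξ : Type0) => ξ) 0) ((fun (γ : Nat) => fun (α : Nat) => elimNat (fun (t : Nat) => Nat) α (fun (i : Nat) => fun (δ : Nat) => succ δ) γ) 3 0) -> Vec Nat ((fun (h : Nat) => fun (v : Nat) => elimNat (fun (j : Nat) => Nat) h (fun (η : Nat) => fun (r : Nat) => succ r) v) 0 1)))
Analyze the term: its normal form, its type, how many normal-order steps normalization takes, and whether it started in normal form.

normal form:
  vcons (Vec Nat 3 -> Vec Nat 1) 0 (fun (f : Vec Nat 3) => vcons Nat 0 2 (vnil Nat)) (vnil (Vec Nat 3 -> Vec Nat 1))
type:
  Vec (Vec Nat 3 -> Vec Nat 1) 1
reduction steps (normal order): 24
started in normal form: no
first contracted redex: an elimNat iota-redex


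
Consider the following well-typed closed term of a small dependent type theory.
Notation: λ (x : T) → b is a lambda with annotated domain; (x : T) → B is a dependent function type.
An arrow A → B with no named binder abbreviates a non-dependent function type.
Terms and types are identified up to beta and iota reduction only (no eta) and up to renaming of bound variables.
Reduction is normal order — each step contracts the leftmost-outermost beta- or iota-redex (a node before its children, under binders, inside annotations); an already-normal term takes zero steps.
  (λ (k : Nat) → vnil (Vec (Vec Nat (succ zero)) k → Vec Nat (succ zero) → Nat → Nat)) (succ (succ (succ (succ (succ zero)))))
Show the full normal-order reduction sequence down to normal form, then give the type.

normal-order reduction sequence:
  (λ (k : Nat) → vnil (Vec (Vec Nat (succ zero)) k → Vec Nat (succ zero) → Nat → Nat)) (succ (succ (succ (succ (succ zero)))))
  ~> vnil (Vec (Vec Nat (succ zero)) (succ (succ (succ (succ (succ zero))))) → Vec Nat (succ zero) → Nat → Nat)
type:
  Vec (Vec (Vec Nat (succ zero)) (succ (succ (succ (succ (succ zero))))) → Vec Nat (succ zero) → Nat → Nat) zero


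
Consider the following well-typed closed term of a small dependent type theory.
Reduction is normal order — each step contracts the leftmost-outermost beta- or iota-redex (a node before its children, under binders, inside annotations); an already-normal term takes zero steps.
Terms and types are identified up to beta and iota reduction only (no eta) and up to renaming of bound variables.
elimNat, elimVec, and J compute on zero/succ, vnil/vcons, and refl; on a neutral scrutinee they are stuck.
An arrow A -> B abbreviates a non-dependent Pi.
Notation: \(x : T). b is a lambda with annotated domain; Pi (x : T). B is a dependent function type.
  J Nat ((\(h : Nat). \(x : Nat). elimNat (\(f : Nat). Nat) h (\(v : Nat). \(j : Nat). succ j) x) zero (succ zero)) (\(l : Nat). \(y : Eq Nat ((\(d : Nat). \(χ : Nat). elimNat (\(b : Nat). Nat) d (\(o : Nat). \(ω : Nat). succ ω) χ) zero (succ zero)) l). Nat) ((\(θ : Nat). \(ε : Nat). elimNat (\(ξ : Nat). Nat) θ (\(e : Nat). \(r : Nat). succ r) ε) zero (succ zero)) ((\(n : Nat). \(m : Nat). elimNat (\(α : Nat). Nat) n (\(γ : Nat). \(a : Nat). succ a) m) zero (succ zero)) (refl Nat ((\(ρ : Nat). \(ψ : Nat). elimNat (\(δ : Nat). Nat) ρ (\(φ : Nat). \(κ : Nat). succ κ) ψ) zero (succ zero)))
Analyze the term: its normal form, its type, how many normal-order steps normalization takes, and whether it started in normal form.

resulting normal form:
  succ zero
type:
  Nat
reduction steps (normal order): 7
already normal: no
first redex: a J iota-redex


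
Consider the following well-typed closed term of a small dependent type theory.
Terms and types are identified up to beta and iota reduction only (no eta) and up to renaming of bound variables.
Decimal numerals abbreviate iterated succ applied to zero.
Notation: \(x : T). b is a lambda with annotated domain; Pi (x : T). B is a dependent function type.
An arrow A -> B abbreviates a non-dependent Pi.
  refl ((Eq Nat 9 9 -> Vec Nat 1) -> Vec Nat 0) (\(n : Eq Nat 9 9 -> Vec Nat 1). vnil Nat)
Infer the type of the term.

inferred type:
  Eq ((Eq Nat 9 9 -> Vec Nat 1) -> Vec Nat 0) (\(n : Eq Nat 9 9 -> Vec Nat 1). vnil Nat) (\(c : Eq Nat 9 9 -> Vec Nat 1). vnil Nat)


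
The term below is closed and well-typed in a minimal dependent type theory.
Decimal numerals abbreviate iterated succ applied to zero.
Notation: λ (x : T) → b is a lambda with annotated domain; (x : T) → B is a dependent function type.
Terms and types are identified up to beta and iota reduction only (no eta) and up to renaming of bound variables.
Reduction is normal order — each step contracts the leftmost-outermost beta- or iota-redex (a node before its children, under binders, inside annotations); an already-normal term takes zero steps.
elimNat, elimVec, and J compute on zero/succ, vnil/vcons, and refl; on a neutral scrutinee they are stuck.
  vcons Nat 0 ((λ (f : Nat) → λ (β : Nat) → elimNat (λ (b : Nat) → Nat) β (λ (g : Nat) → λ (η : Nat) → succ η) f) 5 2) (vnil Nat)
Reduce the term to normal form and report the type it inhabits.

resulting normal form:
  vcons Nat 0 7 (vnil Nat)
inferred type:
  Vec Nat 1
observation: contracting a beta-redex first, the term normalizes in 18 steps.


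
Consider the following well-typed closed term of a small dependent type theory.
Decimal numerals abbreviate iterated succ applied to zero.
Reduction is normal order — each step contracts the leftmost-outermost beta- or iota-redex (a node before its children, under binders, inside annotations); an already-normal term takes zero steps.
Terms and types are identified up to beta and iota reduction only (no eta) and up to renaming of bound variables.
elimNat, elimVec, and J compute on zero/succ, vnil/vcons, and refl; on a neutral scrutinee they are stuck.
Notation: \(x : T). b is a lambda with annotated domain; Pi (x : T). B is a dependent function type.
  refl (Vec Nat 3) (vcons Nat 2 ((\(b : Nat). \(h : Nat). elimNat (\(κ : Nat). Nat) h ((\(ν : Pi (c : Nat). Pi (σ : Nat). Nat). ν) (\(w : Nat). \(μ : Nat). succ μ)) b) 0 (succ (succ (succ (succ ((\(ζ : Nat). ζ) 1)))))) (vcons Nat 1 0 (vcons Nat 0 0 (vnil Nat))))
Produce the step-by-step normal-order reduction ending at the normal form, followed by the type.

normal-order reduction sequence:
  refl (Vec Nat 3) (vcons Nat 2 ((\(b : Nat). \(h : Nat). elimNat (\(κ : Nat). Nat) h ((\(ν : Pi (c : Nat). Pi (σ : Nat). Nat). ν) (\(w : Nat). \(μ : Nat). succ μ)) b) 0 (succ (succ (succ (succ ((\(ζ : Nat). ζ) 1)))))) (vcons Nat 1 0 (vcons Nat 0 0 (vnil Nat))))
  ~> refl (Vec Nat 3) (vcons Nat 2 ((\(b : Nat). elimNat (\(h : Nat). Nat) b ((\(κ : Pi (ν : Nat). Pi (c : Nat). Nat). κ) (\(σ : Nat). \(w : Nat). succ w)) 0) (succ (succ (succ (succ ((\(μ : Nat). μ) 1)))))) (vcons Nat 1 0 (vcons Nat 0 0 (vnil Nat))))
  ~> refl (Vec Nat 3) (vcons Nat 2 (elimNat (\(b : Nat). Nat) (succ (succ (succ (succ ((\(h : Nat). h) 1))))) ((\(κ : Pi (ν : Nat). Pi (c : Nat). Nat). κ) (\(σ : Nat). \(w : Nat). succ w)) 0) (vcons Nat 1 0 (vcons Nat 0 0 (vnil Nat))))
  ~> refl (Vec Nat 3) (vcons Nat 2 (succ (succ (succ (succ ((\(b : Nat). b) 1))))) (vcons Nat 1 0 (vcons Nat 0 0 (vnil Nat))))
  ~> refl (Vec Nat 3) (vcons Nat 2 5 (vcons Nat 1 0 (vcons Nat 0 0 (vnil Nat))))
inferred type:
  Eq (Vec Nat 3) (vcons Nat 2 5 (vcons Nat 1 0 (vcons Nat 0 0 (vnil Nat)))) (vcons Nat 2 5 (vcons Nat 1 0 (vcons Nat 0 0 (vnil Nat))))


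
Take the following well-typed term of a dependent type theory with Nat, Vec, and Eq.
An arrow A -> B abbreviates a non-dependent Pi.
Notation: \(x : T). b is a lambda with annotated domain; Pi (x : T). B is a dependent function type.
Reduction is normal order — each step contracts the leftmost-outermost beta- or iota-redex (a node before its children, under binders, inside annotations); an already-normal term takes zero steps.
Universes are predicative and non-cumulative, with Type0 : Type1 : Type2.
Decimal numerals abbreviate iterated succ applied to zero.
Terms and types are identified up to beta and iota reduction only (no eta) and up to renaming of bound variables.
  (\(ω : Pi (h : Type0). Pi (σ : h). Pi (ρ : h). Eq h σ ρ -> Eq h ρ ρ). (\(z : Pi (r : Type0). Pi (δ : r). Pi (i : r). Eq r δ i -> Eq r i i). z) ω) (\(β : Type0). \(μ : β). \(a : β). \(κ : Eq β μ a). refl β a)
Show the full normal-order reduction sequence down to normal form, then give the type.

normal-order reduction sequence:
  (\(ω : Pi (h : Type0). Pi (σ : h). Pi (ρ : h). Eq h σ ρ -> Eq h ρ ρ). (\(z : Pi (r : Type0). Pi (δ : r). Pi (i : r). Eq r δ i -> Eq r i i). z) ω) (\(β : Type0). \(μ : β). \(a : β). \(κ : Eq β μ a). refl β a)
  ~> (\(ω : Pi (h : Type0). Pi (σ : h). Pi (ρ : h). Eq h σ ρ -> Eq h ρ ρ). ω) (\(z : Type0). \(r : z). \(δ : z). \(i : Eq z r δ). refl z δ)
  ~> \(ω : Type0). \(h : ω). \(σ : ω). \(ρ : Eq ω h σ). refl ω σ
type:
  Pi (ω : Type0). Pi (h : ω). Pi (σ : ω). Eq ω h σ -> Eq ω σ σ


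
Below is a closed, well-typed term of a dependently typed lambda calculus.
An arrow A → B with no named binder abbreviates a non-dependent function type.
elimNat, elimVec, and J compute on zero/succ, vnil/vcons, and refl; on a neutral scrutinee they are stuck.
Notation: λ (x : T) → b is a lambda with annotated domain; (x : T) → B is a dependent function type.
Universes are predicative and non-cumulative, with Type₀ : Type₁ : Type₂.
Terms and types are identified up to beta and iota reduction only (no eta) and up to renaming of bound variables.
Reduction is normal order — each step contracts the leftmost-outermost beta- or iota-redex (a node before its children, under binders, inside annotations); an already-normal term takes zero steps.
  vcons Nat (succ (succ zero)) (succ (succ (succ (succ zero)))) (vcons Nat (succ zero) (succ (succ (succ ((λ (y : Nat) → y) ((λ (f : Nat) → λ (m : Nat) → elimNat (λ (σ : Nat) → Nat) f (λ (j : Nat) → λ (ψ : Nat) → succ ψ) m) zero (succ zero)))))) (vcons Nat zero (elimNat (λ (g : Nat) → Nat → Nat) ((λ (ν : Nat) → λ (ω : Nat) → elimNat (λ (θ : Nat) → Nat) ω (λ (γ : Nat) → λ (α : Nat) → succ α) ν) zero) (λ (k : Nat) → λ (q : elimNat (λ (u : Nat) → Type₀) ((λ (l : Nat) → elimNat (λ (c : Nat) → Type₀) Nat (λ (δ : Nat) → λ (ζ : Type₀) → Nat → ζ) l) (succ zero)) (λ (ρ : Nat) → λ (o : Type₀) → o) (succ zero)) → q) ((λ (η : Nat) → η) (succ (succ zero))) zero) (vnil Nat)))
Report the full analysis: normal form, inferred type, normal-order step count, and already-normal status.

normal form:
  vcons Nat (succ (succ zero)) (succ (succ (succ (succ zero)))) (vcons Nat (succ zero) (succ (succ (succ (succ zero)))) (vcons Nat zero zero (vnil Nat)))
the term's type:
  Vec Nat (succ (succ (succ zero)))
steps to reach normal form (normal order): 27
already normal: no
first redex: a beta-redex


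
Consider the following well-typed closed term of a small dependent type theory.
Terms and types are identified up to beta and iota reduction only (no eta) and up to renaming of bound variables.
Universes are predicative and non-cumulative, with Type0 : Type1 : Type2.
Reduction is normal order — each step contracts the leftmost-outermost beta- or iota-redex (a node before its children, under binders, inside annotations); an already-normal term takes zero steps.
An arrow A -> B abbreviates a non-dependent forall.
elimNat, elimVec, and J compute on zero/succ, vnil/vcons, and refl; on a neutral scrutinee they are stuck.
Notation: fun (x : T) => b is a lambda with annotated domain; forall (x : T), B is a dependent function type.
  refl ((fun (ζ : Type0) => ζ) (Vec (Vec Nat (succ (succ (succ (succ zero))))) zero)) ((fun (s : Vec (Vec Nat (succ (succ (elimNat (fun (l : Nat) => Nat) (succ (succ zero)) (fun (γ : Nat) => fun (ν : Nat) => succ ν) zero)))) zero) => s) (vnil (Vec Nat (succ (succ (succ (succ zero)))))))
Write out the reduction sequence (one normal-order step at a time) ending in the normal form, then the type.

normal-order reduction sequence:
  refl ((fun (ζ : Type0) => ζ) (Vec (Vec Nat (succ (succ (succ (succ zero))))) zero)) ((fun (s : Vec (Vec Nat (succ (succ (elimNat (fun (l : Nat) => Nat) (succ (succ zero)) (fun (γ : Nat) => fun (ν : Nat) => succ ν) zero)))) zero) => s) (vnil (Vec Nat (succ (succ (succ (succ zero)))))))
  ~> refl (Vec (Vec Nat (succ (succ (succ (succ zero))))) zero) ((fun (ζ : Vec (Vec Nat (succ (succ (elimNat (fun (s : Nat) => Nat) (succ (succ zero)) (fun (l : Nat) => fun (γ : Nat) => succ γ) zero)))) zero) => ζ) (vnil (Vec Nat (succ (succ (succ (succ zero)))))))
  ~> refl (Vec (Vec Nat (succ (succ (succ (succ zero))))) zero) (vnil (Vec Nat (succ (succ (succ (succ zero))))))
type:
  Eq (Vec (Vec Nat (succ (succ (succ (succ zero))))) zero) (vnil (Vec Nat (succ (succ (succ (succ zero)))))) (vnil (Vec Nat (succ (succ (succ (succ zero))))))


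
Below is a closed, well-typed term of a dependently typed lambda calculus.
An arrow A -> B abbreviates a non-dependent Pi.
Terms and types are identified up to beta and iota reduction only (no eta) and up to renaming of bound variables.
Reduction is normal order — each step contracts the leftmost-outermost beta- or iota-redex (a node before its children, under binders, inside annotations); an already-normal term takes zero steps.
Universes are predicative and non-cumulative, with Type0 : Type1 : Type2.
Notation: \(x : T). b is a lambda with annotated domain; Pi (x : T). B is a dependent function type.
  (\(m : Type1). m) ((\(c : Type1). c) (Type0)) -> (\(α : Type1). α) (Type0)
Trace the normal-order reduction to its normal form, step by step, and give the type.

reduction (normal order):
  (\(m : Type1). m) ((\(c : Type1). c) (Type0)) -> (\(α : Type1). α) (Type0)
  ~> (\(m : Type1). m) (Type0) -> (\(c : Type1). c) (Type0)
  ~> Type0 -> (\(m : Type1). m) (Type0)
  ~> Type0 -> Type0
type:
  Type1


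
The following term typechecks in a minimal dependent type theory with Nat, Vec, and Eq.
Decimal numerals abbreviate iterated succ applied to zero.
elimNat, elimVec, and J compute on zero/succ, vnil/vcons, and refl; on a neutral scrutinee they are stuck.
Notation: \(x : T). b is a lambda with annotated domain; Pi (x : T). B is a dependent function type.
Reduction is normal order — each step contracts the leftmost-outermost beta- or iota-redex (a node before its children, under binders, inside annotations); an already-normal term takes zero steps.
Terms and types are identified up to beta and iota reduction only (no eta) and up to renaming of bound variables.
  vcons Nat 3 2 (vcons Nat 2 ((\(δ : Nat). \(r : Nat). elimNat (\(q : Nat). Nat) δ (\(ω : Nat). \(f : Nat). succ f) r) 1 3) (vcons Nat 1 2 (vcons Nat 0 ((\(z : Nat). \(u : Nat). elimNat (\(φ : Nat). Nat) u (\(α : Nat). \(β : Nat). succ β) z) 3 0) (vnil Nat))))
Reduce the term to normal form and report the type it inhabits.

normal form:
  vcons Nat 3 2 (vcons Nat 2 4 (vcons Nat 1 2 (vcons Nat 0 3 (vnil Nat))))
inferred type:
  Vec Nat 4


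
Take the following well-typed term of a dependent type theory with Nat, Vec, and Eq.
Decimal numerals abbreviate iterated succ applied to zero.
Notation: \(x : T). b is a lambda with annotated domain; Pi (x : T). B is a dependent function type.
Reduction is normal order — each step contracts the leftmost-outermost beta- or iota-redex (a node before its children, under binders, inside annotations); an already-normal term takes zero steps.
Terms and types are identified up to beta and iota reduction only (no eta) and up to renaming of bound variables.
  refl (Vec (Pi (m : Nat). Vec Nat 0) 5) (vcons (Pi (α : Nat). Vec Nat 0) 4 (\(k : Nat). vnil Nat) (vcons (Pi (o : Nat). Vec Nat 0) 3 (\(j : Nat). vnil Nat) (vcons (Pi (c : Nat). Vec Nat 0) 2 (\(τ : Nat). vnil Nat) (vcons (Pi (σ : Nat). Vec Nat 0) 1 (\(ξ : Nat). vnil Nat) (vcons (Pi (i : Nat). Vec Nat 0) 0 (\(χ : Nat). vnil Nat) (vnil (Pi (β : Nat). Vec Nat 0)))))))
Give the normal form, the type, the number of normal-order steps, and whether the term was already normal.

normal form:
  refl (Vec (Pi (m : Nat). Vec Nat 0) 5) (vcons (Pi (α : Nat). Vec Nat 0) 4 (\(k : Nat). vnil Nat) (vcons (Pi (o : Nat). Vec Nat 0) 3 (\(j : Nat). vnil Nat) (vcons (Pi (c : Nat). Vec Nat 0) 2 (\(τ : Nat). vnil Nat) (vcons (Pi (σ : Nat). Vec Nat 0) 1 (\(ξ : Nat). vnil Nat) (vcons (Pi (i : Nat). Vec Nat 0) 0 (\(χ : Nat). vnil Nat) (vnil (Pi (β : Nat). Vec Nat 0)))))))
type:
  Eq (Vec (Pi (m : Nat). Vec Nat 0) 5) (vcons (Pi (α : Nat). Vec Nat 0) 4 (\(k : Nat). vnil Nat) (vcons (Pi (o : Nat). Vec Nat 0) 3 (\(j : Nat). vnil Nat) (vcons (Pi (c : Nat). Vec Nat 0) 2 (\(τ : Nat). vnil Nat) (vcons (Pi (σ : Nat). Vec Nat 0) 1 (\(ξ : Nat). vnil Nat) (vcons (Pi (i : Nat). Vec Nat 0) 0 (\(χ : Nat). vnil Nat) (vnil (Pi (β : Nat). Vec Nat 0))))))) (vcons (Pi (ε : Nat). Vec Nat 0) 4 (\(γ : Nat). vnil Nat) (vcons (Pi (u : Nat). Vec Nat 0) 3 (\(s : Nat). vnil Nat) (vcons (Pi (δ : Nat). Vec Nat 0) 2 (\(κ : Nat). vnil Nat) (vcons (Pi (ψ : Nat). Vec Nat 0) 1 (\(h : Nat). vnil Nat) (vcons (Pi (f : Nat). Vec Nat 0) 0 (\(θ : Nat). vnil Nat) (vnil (Pi (a : Nat). Vec Nat 0)))))))
reduction steps (normal order): 0
term was already normal: yes


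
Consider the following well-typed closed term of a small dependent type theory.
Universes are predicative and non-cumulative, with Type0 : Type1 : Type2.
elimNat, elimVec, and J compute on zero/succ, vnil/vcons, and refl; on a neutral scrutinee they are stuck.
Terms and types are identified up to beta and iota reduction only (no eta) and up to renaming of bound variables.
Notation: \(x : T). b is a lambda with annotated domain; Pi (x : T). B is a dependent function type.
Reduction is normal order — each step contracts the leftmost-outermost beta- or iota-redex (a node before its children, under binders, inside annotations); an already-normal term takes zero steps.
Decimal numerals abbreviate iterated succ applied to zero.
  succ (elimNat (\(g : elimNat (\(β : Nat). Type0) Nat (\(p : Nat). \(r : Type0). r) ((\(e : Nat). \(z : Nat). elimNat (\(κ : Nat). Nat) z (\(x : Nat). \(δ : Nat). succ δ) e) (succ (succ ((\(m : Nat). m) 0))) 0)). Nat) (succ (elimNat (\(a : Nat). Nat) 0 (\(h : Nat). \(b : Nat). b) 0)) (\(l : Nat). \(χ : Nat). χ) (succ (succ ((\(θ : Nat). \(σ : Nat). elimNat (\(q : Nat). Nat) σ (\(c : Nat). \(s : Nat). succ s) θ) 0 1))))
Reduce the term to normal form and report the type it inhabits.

resulting normal form:
  2
type:
  Nat
observation: contracting an elimNat iota-redex first, the term normalizes in 31 steps.


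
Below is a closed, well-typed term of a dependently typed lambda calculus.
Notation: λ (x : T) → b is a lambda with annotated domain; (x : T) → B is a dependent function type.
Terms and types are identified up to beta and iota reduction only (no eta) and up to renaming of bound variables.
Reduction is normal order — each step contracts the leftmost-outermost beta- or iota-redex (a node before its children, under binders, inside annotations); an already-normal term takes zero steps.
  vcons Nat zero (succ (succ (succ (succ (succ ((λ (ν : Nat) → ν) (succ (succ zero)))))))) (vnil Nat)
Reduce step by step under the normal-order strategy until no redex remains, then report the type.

normal-order reduction sequence:
  vcons Nat zero (succ (succ (succ (succ (succ ((λ (ν : Nat) → ν) (succ (succ zero)))))))) (vnil Nat)
  ~> vcons Nat zero (succ (succ (succ (succ (succ (succ (succ zero))))))) (vnil Nat)
the term's type:
  Vec Nat (succ zero)


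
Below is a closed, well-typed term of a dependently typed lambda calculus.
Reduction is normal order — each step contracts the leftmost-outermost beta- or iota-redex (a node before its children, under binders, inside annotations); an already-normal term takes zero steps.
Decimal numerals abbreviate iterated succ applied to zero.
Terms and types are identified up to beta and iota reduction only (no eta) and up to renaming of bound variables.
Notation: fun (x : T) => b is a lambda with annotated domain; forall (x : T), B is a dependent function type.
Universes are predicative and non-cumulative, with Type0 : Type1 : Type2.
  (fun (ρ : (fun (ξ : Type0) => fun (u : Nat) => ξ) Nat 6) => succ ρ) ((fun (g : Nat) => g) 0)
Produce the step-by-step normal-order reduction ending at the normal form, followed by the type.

normal-order reduction sequence:
  (fun (ρ : (fun (ξ : Type0) => fun (u : Nat) => ξ) Nat 6) => succ ρ) ((fun (g : Nat) => g) 0)
  ~> succ ((fun (ρ : Nat) => ρ) 0)
  ~> 1
the term's type:
  Nat


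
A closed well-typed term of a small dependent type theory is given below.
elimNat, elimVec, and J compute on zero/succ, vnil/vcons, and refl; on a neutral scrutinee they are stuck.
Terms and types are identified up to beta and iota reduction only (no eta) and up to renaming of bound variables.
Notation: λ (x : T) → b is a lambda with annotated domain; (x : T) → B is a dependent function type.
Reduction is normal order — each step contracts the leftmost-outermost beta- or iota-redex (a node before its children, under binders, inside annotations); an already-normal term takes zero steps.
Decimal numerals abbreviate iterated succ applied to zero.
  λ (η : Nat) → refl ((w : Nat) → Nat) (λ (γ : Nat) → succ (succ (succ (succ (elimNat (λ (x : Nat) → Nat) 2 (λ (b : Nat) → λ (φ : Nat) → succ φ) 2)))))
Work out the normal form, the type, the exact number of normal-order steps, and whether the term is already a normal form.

normal form:
  λ (η : Nat) → refl ((w : Nat) → Nat) (λ (γ : Nat) → 8)
the term's type:
  (η : Nat) → Eq ((w : Nat) → Nat) (λ (γ : Nat) → 8) (λ (x : Nat) → 8)
steps to reach normal form (normal order): 7
started in normal form: no
first redex: an elimNat iota-redex


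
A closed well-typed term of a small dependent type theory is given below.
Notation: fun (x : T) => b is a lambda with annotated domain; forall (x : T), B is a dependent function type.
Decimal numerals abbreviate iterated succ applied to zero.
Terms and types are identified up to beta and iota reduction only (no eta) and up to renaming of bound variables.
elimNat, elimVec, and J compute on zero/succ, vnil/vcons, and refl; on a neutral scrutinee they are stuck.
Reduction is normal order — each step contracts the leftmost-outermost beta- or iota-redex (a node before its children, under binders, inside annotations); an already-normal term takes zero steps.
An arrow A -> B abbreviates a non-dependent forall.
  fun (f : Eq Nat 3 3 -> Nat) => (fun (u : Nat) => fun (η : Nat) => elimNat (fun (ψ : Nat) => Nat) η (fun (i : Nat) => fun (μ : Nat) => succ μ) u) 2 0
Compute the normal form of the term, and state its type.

normal form:
  fun (f : Eq Nat 3 3 -> Nat) => 2
inferred type:
  (Eq Nat 3 3 -> Nat) -> Nat
observation: 9 normal-order steps separate the term from its normal form.


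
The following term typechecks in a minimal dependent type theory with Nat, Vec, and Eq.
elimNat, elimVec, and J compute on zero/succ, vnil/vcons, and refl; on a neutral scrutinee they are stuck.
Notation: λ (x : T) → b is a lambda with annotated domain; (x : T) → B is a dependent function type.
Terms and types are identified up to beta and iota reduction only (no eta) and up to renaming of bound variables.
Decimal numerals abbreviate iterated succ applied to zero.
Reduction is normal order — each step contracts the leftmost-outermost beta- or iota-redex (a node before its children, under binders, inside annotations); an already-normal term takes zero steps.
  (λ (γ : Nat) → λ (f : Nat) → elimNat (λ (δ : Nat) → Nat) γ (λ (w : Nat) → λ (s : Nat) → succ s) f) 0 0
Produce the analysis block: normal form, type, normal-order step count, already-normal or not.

resulting normal form:
  0
the term's type:
  Nat
steps to reach normal form (normal order): 3
already normal: no
first redex: a beta-redex


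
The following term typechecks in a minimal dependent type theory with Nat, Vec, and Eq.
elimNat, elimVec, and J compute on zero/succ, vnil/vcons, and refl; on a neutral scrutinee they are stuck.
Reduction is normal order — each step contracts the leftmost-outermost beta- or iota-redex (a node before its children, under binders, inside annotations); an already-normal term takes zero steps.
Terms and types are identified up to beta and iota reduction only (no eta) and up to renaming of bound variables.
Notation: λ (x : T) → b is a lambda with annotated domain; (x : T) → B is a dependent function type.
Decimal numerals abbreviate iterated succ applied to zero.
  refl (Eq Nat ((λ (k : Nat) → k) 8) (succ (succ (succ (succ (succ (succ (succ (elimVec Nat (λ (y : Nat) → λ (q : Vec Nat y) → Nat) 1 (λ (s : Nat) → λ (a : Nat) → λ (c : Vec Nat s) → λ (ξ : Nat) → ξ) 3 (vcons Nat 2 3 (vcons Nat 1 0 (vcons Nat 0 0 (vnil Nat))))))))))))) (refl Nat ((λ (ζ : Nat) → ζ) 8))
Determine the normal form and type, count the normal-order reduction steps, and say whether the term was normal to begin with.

reduced normal form:
  refl (Eq Nat 8 8) (refl Nat 8)
type:
  Eq (Eq Nat 8 8) (refl Nat 8) (refl Nat 8)
steps to reach normal form (normal order): 18
already normal: no
first contracted redex: a beta-redex


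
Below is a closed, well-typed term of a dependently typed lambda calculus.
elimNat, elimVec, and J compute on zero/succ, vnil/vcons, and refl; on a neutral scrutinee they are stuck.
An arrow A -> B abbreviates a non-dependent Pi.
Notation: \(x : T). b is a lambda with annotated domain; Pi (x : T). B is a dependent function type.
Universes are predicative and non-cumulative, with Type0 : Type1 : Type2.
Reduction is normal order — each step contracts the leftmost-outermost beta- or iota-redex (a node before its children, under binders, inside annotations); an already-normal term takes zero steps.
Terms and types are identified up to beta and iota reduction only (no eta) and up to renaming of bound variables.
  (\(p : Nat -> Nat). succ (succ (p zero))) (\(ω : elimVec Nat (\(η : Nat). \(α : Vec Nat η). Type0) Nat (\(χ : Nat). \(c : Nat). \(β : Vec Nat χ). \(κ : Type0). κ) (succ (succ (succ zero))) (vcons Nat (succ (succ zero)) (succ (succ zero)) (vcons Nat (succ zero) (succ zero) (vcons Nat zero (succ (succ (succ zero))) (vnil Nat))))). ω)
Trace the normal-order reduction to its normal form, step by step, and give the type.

normal-order reduction sequence:
  (\(p : Nat -> Nat). succ (succ (p zero))) (\(ω : elimVec Nat (\(η : Nat). \(α : Vec Nat η). Type0) Nat (\(χ : Nat). \(c : Nat). \(β : Vec Nat χ). \(κ : Type0). κ) (succ (succ (succ zero))) (vcons Nat (succ (succ zero)) (succ (succ zero)) (vcons Nat (succ zero) (succ zero) (vcons Nat zero (succ (succ (succ zero))) (vnil Nat))))). ω)
  ~> succ (succ ((\(p : elimVec Nat (\(ω : Nat). \(η : Vec Nat ω). Type0) Nat (\(α : Nat). \(χ : Nat). \(c : Vec Nat α). \(β : Type0). β) (succ (succ (succ zero))) (vcons Nat (succ (succ zero)) (succ (succ zero)) (vcons Nat (succ zero) (succ zero) (vcons Nat zero (succ (succ (succ zero))) (vnil Nat))))). p) zero))
  ~> succ (succ zero)
inferred type:
  Nat


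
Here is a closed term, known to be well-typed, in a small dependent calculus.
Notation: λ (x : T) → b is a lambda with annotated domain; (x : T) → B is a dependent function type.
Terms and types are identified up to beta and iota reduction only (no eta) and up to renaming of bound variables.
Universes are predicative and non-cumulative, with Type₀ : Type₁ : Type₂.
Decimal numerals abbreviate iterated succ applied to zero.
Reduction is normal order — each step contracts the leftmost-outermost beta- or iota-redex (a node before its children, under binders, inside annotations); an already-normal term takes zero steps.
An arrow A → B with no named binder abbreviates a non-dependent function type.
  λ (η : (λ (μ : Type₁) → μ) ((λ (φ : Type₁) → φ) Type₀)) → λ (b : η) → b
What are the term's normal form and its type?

resulting normal form:
  λ (η : Type₀) → λ (μ : η) → μ
the term's type:
  (η : Type₀) → η → η
observation: reduction starts at a beta-redex, and 2 normal-order steps reach the normal form.
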